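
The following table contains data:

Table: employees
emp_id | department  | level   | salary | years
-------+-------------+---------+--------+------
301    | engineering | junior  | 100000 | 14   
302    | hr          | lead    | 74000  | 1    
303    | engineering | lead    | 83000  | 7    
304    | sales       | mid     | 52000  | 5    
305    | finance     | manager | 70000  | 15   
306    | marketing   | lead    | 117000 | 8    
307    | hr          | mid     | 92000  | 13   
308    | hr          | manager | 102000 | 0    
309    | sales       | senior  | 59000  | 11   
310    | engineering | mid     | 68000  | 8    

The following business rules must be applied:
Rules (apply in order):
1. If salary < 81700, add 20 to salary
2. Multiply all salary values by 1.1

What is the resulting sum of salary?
898810.0

Step 1: Apply Rule 1 - Add 20 to records with salary < 81700
  - 5 records affected: 323000 + (5 × 20) = 323100
  - Unaffected records: 494000
  - Sum after Rule 1: 817100
Step 2: Apply Rule 2 - Multiply all by 1.1
  - 817100 × 1.1 = 898810.0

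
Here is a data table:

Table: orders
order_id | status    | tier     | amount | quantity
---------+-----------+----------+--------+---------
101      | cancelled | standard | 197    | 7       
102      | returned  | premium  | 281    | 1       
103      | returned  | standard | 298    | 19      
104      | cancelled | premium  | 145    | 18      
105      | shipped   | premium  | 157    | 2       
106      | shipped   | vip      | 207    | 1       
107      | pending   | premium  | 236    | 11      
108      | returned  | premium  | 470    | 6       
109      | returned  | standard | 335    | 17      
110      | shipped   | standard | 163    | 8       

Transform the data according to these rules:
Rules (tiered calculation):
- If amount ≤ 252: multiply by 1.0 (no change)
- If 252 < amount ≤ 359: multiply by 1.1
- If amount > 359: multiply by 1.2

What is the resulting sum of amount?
2674.4

Step 1: Tier 1 (amount ≤ 252): 6 records, sum = 1105 × 1.0 = 1105.0
Step 2: Tier 2 (252 < amount ≤ 359): 3 records, sum = 914 × 1.1 = 1005.4
Step 3: Tier 3 (amount > 359): 1 records, sum = 470 × 1.2 = 564.0
Step 4: Final sum = 1105.0 + 1005.4 + 564.0 = 2674.4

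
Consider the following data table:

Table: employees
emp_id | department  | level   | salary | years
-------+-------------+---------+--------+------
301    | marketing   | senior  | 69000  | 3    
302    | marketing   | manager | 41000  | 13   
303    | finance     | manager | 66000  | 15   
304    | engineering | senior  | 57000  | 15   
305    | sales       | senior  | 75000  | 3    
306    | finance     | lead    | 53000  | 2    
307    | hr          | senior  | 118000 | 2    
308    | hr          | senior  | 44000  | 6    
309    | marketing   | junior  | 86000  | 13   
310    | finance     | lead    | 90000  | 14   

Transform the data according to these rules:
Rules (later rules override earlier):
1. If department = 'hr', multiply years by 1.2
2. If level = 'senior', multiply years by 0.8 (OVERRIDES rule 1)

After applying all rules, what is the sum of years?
80.2

Step 1: Rule 2 takes priority for records with level = 'senior'
  - 5 records: 29 × 0.8 = 23.2
Step 2: Rule 1 applies to remaining records with department = 'hr'
  - 0 records: 0 × 1.2 = 0.0
Step 3: Other records unchanged: 57
Step 4: Final sum = 23.2 + 0.0 + 57 = 80.2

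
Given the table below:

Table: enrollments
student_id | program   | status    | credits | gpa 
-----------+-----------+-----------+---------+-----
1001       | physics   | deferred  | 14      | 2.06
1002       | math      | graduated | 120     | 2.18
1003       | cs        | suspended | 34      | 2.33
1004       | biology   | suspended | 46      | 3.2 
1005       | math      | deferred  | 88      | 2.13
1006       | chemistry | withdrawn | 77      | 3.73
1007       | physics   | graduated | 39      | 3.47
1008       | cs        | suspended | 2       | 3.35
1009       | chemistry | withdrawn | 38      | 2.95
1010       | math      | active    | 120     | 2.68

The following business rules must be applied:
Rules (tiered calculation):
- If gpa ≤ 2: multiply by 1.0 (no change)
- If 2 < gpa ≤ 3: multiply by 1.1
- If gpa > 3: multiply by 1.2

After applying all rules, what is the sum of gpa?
32.26

Step 1: Tier 1 (gpa ≤ 2): 0 records, sum = 0 × 1.0 = 0.0
Step 2: Tier 2 (2 < gpa ≤ 3): 6 records, sum = 14.33 × 1.1 = 15.76
Step 3: Tier 3 (gpa > 3): 4 records, sum = 13.75 × 1.2 = 16.5
Step 4: Final sum = 0.0 + 15.76 + 16.5 = 32.26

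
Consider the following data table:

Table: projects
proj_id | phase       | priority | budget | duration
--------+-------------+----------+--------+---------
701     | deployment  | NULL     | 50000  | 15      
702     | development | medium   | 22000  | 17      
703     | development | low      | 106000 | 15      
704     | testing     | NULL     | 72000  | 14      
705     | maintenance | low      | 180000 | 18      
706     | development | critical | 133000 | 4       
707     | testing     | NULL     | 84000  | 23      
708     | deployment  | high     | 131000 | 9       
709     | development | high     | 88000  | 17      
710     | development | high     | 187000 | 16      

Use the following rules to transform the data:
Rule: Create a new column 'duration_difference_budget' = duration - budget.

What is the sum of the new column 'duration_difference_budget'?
-1052852

Step 1: For each record, compute duration - budget
Example calculations:
  15 - 50000 = -49985
  17 - 22000 = -21983
  15 - 106000 = -105985
  ...
Step 2: Sum all derived values
Step 3: Total = -1052852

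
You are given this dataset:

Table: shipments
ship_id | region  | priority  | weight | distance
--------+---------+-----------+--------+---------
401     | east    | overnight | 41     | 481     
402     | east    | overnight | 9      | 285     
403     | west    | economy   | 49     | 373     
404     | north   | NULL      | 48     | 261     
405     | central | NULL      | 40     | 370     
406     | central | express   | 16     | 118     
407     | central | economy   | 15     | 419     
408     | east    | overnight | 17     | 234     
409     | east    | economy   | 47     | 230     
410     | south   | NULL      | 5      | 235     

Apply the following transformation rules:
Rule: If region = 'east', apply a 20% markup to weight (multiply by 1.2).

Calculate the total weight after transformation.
309.8

Step 1: Records with region = 'east' have total weight = 114
Step 2: Apply multiplier: 114 × 1.2 = 136.8
Step 3: Other records total: 173
Step 4: Final sum = 136.8 + 173 = 309.8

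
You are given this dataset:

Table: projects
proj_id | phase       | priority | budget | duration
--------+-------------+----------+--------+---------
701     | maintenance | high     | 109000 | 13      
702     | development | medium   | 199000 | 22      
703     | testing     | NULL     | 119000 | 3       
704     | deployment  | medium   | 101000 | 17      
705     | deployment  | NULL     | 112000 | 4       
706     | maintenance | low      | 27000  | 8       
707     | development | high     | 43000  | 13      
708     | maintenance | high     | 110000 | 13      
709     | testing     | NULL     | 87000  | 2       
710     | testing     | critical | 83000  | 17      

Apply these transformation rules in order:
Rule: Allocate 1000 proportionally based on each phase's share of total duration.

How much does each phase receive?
deployment: 187.5, development: 312.5, maintenance: 303.57, testing: 196.43

Step 1: Calculate total duration = 112
Step 2: Calculate each phase's proportion:
  deployment: 21/112 = 18.75% → 187.5
  development: 35/112 = 31.25% → 312.5
  maintenance: 34/112 = 30.36% → 303.57
  testing: 22/112 = 19.64% → 196.43
Step 3: Verify: sum of allocations ≈ 1000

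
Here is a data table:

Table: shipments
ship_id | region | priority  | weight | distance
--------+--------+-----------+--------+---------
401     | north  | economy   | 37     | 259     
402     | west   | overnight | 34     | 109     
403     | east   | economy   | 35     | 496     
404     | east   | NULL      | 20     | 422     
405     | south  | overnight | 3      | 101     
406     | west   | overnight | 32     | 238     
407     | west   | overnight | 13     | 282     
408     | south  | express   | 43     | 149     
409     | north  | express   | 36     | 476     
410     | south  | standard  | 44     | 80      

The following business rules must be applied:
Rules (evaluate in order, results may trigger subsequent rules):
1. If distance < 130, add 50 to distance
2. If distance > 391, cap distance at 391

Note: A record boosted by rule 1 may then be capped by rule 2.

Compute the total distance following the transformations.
2541

Step 1: Apply rule 1 to records with distance < 130
  - 3 records get bonus of 50
  - Of these, 0 records then exceed 391 and get capped
Step 2: Apply rule 2 to records with distance > 391
  - 3 records (original) are capped
Step 3: Calculate final sum = 2541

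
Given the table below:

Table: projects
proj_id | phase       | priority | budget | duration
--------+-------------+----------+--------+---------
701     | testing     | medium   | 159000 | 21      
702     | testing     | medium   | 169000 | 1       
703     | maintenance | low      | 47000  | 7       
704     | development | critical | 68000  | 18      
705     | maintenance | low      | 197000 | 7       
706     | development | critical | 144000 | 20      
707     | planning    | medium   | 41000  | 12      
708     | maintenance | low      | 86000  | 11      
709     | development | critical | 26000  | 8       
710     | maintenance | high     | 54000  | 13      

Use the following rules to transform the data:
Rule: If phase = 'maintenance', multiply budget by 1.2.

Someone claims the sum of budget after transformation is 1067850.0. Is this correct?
No, the correct result is 1067800.0.

Step 1: Calculate the correct sum after transformation
Step 2: Apply multiplier 1.2 to records where phase = 'maintenance'
Step 3: Correct result = 1067800.0
Step 4: Claimed result = 1067850.0
Step 5: 1067800.0 ≠ 1067850.0
Conclusion: The claimed result is incorrect. The correct answer is 1067800.0.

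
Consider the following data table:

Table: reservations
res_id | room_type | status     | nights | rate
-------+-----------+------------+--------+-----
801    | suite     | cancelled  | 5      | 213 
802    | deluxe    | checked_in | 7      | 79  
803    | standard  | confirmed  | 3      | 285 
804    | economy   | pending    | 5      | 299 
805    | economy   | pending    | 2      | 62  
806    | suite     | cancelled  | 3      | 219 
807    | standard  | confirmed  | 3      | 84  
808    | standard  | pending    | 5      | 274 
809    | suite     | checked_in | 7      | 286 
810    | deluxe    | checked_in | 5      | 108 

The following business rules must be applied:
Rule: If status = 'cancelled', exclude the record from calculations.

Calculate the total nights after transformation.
37

Step 1: Identify records where status = 'cancelled'
Step 2: The excluded records sum to 8
Step 3: Original total nights = 45
Step 4: Remaining total = 45 - 8 = 37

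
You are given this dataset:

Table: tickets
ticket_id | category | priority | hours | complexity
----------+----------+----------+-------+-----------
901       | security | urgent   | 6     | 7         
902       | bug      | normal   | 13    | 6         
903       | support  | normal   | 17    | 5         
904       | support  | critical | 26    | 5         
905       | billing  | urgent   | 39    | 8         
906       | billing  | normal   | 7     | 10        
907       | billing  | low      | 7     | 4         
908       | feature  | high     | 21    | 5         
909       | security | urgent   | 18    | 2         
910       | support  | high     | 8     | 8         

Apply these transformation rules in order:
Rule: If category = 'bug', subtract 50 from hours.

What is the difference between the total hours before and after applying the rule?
50

Step 1: Original sum of hours = 162
Step 2: 1 records have category = 'bug'
Step 3: Each affected record changes by -50
Step 4: Total change = 1 × -50 = -50
Step 5: New sum = 162 + -50 = 112
Step 6: Difference = |112 - 162| = 50
        (Sum decreased by 50)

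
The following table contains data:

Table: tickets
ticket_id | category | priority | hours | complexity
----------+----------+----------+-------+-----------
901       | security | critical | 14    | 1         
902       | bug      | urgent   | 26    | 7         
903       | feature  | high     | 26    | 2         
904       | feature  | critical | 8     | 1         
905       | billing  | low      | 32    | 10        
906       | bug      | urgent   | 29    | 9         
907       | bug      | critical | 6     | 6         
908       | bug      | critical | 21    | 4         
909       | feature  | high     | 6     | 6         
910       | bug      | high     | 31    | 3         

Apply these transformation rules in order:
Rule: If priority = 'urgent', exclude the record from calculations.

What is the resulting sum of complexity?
33

Step 1: Identify records where priority = 'urgent'
Step 2: The excluded records sum to 16
Step 3: Original total complexity = 49
Step 4: Remaining total = 49 - 16 = 33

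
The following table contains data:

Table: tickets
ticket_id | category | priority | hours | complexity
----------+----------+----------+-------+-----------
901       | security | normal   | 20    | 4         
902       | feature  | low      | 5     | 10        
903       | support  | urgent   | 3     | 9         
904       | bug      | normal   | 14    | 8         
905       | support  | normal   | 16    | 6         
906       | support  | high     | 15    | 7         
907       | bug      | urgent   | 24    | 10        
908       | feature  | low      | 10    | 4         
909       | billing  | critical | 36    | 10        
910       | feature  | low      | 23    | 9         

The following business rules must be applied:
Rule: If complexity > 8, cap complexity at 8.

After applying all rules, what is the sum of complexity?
69

Step 1: 5 records have complexity > 8
Step 2: These records originally summed to 48
Step 3: After capping: 5 × 8 = 40
Step 4: Unaffected records sum: 29
Step 5: Final sum = 40 + 29 = 69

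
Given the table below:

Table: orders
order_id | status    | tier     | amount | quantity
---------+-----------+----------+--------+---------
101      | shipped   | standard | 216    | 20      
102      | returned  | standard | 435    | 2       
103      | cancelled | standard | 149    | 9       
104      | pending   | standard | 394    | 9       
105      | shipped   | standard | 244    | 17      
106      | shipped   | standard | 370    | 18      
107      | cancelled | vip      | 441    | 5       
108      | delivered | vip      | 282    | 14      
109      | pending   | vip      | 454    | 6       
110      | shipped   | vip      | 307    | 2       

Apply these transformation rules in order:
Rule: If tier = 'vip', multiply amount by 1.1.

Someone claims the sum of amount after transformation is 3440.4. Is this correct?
Yes, the result is correct.

Step 1: Calculate the correct sum after transformation
Step 2: Apply multiplier 1.1 to records where tier = 'vip'
Step 3: Correct result = 3440.4
Step 4: Claimed result = 3440.4
Step 5: 3440.4 = 3440.4 ✓
Conclusion: The claimed result is correct.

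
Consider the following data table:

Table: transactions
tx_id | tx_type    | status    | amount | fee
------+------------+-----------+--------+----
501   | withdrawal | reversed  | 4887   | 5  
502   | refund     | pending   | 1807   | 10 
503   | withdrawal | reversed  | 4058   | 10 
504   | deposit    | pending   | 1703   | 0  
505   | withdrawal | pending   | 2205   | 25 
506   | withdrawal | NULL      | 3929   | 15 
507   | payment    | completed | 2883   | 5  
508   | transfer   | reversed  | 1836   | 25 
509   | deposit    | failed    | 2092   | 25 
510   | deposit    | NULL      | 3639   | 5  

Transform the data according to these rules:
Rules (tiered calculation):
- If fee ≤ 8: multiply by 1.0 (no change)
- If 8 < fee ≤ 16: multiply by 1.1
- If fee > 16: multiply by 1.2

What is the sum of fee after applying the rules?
143.5

Step 1: Tier 1 (fee ≤ 8): 4 records, sum = 15 × 1.0 = 15.0
Step 2: Tier 2 (8 < fee ≤ 16): 3 records, sum = 35 × 1.1 = 38.5
Step 3: Tier 3 (fee > 16): 3 records, sum = 75 × 1.2 = 90.0
Step 4: Final sum = 15.0 + 38.5 + 90.0 = 143.5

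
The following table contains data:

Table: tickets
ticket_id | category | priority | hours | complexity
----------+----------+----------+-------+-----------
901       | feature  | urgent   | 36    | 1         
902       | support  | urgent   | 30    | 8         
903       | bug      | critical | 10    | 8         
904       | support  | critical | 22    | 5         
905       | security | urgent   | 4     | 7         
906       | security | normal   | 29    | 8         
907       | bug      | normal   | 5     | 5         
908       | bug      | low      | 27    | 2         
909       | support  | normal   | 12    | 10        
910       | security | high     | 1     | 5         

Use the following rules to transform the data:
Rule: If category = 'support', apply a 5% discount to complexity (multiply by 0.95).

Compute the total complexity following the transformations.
57.85

Step 1: Records with category = 'support' have total complexity = 23
Step 2: Apply multiplier: 23 × 0.95 = 21.85
Step 3: Other records total: 36
Step 4: Final sum = 21.85 + 36 = 57.85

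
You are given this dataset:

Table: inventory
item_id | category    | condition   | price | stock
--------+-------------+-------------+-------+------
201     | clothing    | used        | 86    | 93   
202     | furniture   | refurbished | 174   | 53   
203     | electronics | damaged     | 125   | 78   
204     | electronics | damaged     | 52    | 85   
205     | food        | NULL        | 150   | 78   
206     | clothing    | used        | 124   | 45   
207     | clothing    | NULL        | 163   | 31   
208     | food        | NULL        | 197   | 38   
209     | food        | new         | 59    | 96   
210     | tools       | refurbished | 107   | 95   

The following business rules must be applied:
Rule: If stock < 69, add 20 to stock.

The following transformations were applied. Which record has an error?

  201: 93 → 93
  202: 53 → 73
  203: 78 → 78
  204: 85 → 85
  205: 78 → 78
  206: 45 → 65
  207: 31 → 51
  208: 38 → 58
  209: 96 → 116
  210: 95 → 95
Record 209 has an error. The correct transformed value should be 96, not 116.

Step 1: Check each record against the rule
Step 2: Record 209 has stock = 96
Step 3: Since 96 >= 69, the bonus should not have been applied
Step 4: Correct value = 96, but claimed value = 116
Conclusion: Record 209 has the error.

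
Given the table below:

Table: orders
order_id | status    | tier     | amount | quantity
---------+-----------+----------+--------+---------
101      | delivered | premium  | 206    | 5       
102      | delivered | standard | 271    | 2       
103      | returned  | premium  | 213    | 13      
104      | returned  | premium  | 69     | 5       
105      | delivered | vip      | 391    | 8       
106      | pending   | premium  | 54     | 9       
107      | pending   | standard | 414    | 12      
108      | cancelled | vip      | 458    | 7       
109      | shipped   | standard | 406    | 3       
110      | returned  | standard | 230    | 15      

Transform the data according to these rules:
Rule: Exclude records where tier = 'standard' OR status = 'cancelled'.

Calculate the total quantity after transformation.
40

Step 1: Find records where tier = 'standard' OR status = 'cancelled'
Step 2: 5 records match, summing to 39
Step 3: Original sum: 79
Step 4: Remaining sum = 79 - 39 = 40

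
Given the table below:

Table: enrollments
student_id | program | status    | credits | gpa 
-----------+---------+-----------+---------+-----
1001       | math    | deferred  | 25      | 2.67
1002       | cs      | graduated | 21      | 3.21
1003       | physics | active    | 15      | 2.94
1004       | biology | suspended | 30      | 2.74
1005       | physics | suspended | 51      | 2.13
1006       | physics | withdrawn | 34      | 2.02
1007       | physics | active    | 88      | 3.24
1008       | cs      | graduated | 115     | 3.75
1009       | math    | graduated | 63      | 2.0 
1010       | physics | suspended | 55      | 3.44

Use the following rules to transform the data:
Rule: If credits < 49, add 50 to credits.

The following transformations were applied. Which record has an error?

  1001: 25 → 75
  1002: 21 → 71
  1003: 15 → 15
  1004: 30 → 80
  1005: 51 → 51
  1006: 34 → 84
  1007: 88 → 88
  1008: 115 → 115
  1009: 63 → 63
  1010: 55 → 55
Record 1003 has an error. The correct transformed value should be 65, not 15.

Step 1: Check each record against the rule
Step 2: Record 1003 has credits = 15
Step 3: Since 15 < 49, the bonus should have been applied
Step 4: Correct value = 65, but claimed value = 15
Conclusion: Record 1003 has the error.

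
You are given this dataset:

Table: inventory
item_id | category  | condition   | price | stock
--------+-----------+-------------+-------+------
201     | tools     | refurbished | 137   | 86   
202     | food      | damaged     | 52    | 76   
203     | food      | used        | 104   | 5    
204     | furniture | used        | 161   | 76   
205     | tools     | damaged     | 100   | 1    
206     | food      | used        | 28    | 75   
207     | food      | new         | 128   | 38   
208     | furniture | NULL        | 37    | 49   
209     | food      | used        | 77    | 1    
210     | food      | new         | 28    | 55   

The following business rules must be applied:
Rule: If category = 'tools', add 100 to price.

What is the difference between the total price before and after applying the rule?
200

Step 1: Original sum of price = 852
Step 2: 2 records have category = 'tools'
Step 3: Each affected record changes by 100
Step 4: Total change = 2 × 100 = 200
Step 5: New sum = 852 + 200 = 1052
Step 6: Difference = |1052 - 852| = 200
        (Sum increased by 200)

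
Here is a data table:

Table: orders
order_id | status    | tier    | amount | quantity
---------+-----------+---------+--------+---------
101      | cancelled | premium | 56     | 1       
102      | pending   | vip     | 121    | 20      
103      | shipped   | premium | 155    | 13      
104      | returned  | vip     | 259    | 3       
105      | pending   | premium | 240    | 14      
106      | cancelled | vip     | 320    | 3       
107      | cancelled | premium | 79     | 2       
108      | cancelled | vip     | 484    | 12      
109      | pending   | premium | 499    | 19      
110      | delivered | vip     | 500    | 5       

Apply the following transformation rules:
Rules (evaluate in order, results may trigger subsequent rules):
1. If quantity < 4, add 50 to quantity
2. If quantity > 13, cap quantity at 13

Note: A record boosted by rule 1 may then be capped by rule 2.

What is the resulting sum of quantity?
121

Step 1: Apply rule 1 to records with quantity < 4
  - 4 records get bonus of 50
  - Of these, 4 records then exceed 13 and get capped
Step 2: Apply rule 2 to records with quantity > 13
  - 3 records (original) are capped
Step 3: Calculate final sum = 121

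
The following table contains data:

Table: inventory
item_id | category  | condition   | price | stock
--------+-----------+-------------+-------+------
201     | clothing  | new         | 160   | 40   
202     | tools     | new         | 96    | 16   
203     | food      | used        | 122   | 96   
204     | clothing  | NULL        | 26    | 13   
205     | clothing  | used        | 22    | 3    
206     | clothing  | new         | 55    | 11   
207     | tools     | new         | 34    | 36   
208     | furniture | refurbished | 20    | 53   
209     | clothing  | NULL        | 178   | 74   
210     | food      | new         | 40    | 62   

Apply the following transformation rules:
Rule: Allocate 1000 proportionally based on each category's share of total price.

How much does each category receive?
clothing: 585.66, food: 215.14, furniture: 26.56, tools: 172.64

Step 1: Calculate total price = 753
Step 2: Calculate each category's proportion:
  clothing: 441/753 = 58.57% → 585.66
  food: 162/753 = 21.51% → 215.14
  furniture: 20/753 = 2.66% → 26.56
  tools: 130/753 = 17.26% → 172.64
Step 3: Verify: sum of allocations ≈ 1000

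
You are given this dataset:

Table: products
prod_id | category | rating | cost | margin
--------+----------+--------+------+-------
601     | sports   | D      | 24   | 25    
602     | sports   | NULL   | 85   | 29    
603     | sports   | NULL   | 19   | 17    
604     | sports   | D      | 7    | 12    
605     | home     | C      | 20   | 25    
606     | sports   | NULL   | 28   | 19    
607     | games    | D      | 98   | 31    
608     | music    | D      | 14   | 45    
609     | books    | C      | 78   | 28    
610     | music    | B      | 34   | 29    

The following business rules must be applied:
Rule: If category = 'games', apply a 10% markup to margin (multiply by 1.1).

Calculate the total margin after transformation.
263.1

Step 1: Records with category = 'games' have total margin = 31
Step 2: Apply multiplier: 31 × 1.1 = 34.1
Step 3: Other records total: 229
Step 4: Final sum = 34.1 + 229 = 263.1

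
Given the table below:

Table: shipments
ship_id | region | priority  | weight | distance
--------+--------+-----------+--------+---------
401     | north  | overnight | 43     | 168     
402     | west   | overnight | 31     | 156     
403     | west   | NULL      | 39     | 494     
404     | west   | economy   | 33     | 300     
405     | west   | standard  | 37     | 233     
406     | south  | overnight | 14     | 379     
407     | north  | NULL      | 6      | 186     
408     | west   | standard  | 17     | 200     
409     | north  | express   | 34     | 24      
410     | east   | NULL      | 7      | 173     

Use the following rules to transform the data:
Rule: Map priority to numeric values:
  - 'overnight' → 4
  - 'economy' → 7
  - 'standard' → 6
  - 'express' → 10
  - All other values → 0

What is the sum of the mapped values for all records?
41

Step 1: Apply mapping to each record
Step 2: Count by status:
  'overnight': 3 records × 4 = 12
  'economy': 1 records × 7 = 7
  'standard': 2 records × 6 = 12
  'express': 1 records × 10 = 10
Step 3: Sum all mapped values = 41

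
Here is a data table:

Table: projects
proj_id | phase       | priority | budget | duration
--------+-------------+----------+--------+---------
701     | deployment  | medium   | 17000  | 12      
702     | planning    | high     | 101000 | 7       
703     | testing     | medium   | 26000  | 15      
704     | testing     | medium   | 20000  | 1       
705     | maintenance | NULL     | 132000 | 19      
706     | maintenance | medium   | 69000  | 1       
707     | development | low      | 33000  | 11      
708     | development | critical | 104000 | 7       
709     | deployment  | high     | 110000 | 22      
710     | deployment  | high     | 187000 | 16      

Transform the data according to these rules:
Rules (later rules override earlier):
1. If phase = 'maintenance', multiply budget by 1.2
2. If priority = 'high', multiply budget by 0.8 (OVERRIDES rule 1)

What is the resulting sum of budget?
759600.0

Step 1: Rule 2 takes priority for records with priority = 'high'
  - 3 records: 398000 × 0.8 = 318400.0
Step 2: Rule 1 applies to remaining records with phase = 'maintenance'
  - 2 records: 201000 × 1.2 = 241200.0
Step 3: Other records unchanged: 200000
Step 4: Final sum = 318400.0 + 241200.0 + 200000 = 759600.0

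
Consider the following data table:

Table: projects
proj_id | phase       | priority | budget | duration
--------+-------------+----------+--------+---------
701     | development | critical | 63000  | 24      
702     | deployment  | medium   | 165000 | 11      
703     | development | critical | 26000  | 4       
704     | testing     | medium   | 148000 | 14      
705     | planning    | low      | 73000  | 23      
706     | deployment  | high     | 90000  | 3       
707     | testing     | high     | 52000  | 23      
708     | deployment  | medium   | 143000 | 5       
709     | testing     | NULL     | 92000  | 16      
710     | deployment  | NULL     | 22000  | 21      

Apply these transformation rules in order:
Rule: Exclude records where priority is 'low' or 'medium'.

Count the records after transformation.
6

Step 1: Count records to exclude
  - 1 (low) + 3 (medium) = 4 records
Step 2: Total records: 10
Step 3: Remaining = 10 - 4 = 6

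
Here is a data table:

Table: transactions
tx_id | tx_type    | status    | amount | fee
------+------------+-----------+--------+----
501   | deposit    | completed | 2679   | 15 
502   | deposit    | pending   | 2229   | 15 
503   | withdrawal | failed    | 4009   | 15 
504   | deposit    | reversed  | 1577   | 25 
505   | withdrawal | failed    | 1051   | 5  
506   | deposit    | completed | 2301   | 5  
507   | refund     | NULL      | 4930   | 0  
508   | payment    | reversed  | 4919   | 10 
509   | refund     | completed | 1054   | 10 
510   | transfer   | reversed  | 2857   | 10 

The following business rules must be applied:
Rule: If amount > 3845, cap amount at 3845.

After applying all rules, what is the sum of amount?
25283

Step 1: 3 records have amount > 3845
Step 2: These records originally summed to 13858
Step 3: After capping: 3 × 3845 = 11535
Step 4: Unaffected records sum: 13748
Step 5: Final sum = 11535 + 13748 = 25283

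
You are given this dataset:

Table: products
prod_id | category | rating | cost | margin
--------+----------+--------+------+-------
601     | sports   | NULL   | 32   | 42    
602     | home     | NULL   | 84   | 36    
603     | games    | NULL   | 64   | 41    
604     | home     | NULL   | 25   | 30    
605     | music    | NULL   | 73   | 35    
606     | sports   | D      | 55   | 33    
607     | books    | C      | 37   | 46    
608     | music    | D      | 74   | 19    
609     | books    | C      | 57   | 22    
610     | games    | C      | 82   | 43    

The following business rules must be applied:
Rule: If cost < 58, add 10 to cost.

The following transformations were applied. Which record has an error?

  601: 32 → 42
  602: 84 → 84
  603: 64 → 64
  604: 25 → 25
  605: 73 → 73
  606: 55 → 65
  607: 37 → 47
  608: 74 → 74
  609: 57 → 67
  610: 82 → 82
Record 604 has an error. The correct transformed value should be 35, not 25.

Step 1: Check each record against the rule
Step 2: Record 604 has cost = 25
Step 3: Since 25 < 58, the bonus should have been applied
Step 4: Correct value = 35, but claimed value = 25
Conclusion: Record 604 has the error.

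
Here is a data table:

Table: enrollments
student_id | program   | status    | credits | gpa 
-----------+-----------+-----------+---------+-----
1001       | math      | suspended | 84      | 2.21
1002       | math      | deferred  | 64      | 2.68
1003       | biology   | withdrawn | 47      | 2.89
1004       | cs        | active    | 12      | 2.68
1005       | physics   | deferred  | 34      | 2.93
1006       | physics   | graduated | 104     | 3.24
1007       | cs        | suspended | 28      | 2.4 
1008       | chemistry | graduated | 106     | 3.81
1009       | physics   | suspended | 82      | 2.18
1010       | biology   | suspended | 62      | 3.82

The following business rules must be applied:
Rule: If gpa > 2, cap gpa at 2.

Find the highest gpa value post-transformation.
2

Step 1: Original maximum gpa = 3.82
Step 2: Apply cap at 2
Step 3: 10 records had gpa > 2 and were capped
Step 4: Maximum after transformation = 2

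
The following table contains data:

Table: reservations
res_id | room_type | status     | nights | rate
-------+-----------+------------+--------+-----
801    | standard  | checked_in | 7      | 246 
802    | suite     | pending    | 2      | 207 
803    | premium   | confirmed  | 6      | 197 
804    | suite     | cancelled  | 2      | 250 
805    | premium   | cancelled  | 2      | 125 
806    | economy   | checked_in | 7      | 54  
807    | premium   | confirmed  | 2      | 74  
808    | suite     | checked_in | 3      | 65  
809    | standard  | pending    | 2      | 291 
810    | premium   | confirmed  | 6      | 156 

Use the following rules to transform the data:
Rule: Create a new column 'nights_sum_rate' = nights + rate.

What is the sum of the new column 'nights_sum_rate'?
1704

Step 1: For each record, compute nights + rate
Example calculations:
  7 + 246 = 253
  2 + 207 = 209
  6 + 197 = 203
  ...
Step 2: Sum all derived values
Step 3: Total = 1704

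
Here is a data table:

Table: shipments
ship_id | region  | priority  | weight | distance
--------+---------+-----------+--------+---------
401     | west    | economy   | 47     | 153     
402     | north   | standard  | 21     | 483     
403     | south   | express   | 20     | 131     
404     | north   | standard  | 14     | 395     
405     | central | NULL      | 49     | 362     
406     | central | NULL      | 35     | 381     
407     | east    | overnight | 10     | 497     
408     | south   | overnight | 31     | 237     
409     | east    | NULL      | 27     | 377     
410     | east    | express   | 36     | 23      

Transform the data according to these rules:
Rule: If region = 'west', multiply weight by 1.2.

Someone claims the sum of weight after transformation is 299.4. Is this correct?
Yes, the result is correct.

Step 1: Calculate the correct sum after transformation
Step 2: Apply multiplier 1.2 to records where region = 'west'
Step 3: Correct result = 299.4
Step 4: Claimed result = 299.4
Step 5: 299.4 = 299.4 ✓
Conclusion: The claimed result is correct.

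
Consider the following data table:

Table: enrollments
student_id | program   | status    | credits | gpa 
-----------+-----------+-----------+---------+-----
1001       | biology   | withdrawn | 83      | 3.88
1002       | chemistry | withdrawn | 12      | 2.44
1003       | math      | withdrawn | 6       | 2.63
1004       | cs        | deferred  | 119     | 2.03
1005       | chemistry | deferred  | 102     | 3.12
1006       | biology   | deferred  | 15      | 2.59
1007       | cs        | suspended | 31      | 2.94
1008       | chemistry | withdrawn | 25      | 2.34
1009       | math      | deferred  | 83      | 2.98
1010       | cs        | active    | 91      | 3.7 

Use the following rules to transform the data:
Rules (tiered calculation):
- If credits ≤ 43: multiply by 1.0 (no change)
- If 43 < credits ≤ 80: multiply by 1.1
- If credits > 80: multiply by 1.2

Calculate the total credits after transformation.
662.6

Step 1: Tier 1 (credits ≤ 43): 5 records, sum = 89 × 1.0 = 89.0
Step 2: Tier 2 (43 < credits ≤ 80): 0 records, sum = 0 × 1.1 = 0.0
Step 3: Tier 3 (credits > 80): 5 records, sum = 478 × 1.2 = 573.6
Step 4: Final sum = 89.0 + 0.0 + 573.6 = 662.6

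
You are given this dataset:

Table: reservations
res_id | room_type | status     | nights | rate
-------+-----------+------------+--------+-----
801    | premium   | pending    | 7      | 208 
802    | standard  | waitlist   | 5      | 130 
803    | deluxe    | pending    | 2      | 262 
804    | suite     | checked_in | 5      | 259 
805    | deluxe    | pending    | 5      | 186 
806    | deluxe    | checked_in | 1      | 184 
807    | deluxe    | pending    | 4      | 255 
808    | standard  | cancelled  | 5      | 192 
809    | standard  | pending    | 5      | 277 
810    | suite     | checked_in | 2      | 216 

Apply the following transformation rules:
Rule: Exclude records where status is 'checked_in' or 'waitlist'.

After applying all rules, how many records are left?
6

Step 1: Count records to exclude
  - 3 (checked_in) + 1 (waitlist) = 4 records
Step 2: Total records: 10
Step 3: Remaining = 10 - 4 = 6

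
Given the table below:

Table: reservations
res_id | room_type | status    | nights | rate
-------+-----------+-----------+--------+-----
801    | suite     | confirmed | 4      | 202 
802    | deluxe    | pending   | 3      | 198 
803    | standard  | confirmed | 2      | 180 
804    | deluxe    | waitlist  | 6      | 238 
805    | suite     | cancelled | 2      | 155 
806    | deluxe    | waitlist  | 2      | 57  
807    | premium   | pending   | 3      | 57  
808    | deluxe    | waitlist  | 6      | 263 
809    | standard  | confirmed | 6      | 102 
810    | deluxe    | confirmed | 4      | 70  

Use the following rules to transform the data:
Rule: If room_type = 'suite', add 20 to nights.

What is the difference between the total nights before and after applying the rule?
40

Step 1: Original sum of nights = 38
Step 2: 2 records have room_type = 'suite'
Step 3: Each affected record changes by 20
Step 4: Total change = 2 × 20 = 40
Step 5: New sum = 38 + 40 = 78
Step 6: Difference = |78 - 38| = 40
        (Sum increased by 40)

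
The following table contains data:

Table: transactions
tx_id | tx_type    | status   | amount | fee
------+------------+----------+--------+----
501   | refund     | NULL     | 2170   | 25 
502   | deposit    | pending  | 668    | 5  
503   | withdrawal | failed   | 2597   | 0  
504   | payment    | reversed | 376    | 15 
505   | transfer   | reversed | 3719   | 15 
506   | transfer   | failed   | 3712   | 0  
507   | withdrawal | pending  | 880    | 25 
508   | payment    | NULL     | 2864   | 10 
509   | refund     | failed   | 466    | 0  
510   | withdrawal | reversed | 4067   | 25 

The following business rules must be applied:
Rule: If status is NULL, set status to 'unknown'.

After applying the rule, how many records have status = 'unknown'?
2

Step 1: Count records where status IS NULL
Step 2: Found 2 records with NULL status
Step 3: These records will have status set to 'unknown'
Step 4: Records already having status = 'unknown': 0
Step 5: Answer: 2 + 0 = 2 records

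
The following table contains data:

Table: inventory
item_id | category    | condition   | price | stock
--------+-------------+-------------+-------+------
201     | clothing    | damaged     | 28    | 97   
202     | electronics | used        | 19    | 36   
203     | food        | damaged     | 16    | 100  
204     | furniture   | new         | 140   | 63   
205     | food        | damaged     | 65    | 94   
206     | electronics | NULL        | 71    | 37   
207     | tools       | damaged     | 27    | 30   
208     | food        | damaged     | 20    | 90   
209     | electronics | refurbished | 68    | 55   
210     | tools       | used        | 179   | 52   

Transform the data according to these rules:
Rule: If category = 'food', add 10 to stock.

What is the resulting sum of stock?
684

Step 1: Count records where category = 'food': 3
Step 2: Total bonus added: 3 × 10 = 30
Step 3: Original sum of stock: 654
Step 4: Final sum = 654 + 30 = 684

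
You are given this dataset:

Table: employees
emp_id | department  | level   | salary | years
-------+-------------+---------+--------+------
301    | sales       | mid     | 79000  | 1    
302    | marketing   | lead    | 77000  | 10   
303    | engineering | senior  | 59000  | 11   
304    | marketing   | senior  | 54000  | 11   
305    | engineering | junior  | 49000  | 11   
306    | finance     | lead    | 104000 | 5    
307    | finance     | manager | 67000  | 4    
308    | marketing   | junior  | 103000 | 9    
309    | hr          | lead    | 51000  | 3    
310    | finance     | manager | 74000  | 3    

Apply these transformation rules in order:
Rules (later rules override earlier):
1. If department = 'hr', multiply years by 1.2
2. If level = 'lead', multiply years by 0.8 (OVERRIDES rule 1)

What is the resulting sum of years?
64.4

Step 1: Rule 2 takes priority for records with level = 'lead'
  - 3 records: 18 × 0.8 = 14.4
Step 2: Rule 1 applies to remaining records with department = 'hr'
  - 0 records: 0 × 1.2 = 0.0
Step 3: Other records unchanged: 50
Step 4: Final sum = 14.4 + 0.0 + 50 = 64.4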